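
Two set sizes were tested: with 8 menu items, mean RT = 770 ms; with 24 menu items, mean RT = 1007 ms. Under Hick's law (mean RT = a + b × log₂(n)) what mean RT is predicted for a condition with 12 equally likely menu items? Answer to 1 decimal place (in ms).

RT is linear in log₂ n, so two points fix the line:
  b = (1007 − 770) / (log₂ 24 − log₂ 8) = 237 / (4.5850 − 3) = 149.530 ms/bit
  a = 770 − 149.530 × 3 = 321.409 ms
Then RT(12) = 321.409 + 149.530 × log₂ 12 = 321.409 + 149.530 × 3.5850 ≈ 857.470 ms.

857.5 ms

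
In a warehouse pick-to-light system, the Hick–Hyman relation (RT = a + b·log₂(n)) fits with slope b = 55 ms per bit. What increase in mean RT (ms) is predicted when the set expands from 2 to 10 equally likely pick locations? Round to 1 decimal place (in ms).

ΔRT = (a + b log₂ n₂) − (a + b log₂ n₁) = b·(log₂ n₂ − log₂ n₁).
log₂(10) − log₂(2) = 3.3219 − 1 = 2.3219.
ΔRT = 55 × 2.3219 = 127.706 ms.

127.7 ms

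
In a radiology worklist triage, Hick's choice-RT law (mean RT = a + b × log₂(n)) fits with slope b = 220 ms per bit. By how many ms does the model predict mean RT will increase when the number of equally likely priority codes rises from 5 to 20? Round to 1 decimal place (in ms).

The intercept a cancels: ΔRT = b·(log₂ n₂ − log₂ n₁) = b·log₂(n₂/n₁).
log₂(20) − log₂(5) = log₂(20/5) = log₂(4) = 2.
ΔRT = 220 × 2.0000 = 440.000 ms.

440.0 ms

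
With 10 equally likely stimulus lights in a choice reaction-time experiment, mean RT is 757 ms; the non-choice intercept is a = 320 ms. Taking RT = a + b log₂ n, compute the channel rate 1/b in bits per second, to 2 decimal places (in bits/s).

b = (757 − 320)/log₂ 10 = 437/3.3219 = 131.550 ms per bit = 0.13155 s/bit; the reciprocal is 7.602 bits/s.

7.60 bits/s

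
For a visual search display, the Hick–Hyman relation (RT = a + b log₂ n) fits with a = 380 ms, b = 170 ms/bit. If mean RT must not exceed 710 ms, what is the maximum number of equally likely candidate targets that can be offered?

3

170·log₂ n ≤ 710 − 380 = 330, giving log₂ n ≤ 1.9412 and n ≤ 3.840. The largest whole number is 3.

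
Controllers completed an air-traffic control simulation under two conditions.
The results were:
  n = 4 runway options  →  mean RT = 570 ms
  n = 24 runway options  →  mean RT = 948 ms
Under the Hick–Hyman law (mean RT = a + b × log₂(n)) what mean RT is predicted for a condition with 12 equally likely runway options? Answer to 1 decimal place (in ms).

Solve the two-equation system in a and b:
  b = (948 − 570) / (log₂ 24 − log₂ 4) = 378 / (4.5850 − 2) = 146.230 ms/bit
  a = 570 − 146.230 × 2 = 277.539 ms
Then RT(12) = 277.539 + 146.230 × log₂ 12 = 277.539 + 146.230 × 3.5850 ≈ 801.770 ms.

801.8 ms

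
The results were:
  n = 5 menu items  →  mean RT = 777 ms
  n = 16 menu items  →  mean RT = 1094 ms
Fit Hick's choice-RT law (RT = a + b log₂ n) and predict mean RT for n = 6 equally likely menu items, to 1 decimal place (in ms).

With log₂ n on the abscissa the relation is linear; from the two conditions:
  b = (1094 − 777) / (log₂ 16 − log₂ 5) = 317 / (4 − 2.3219) = 188.907 ms/bit
  a = 777 − 188.907 × 2.3219 = 338.371 ms
Then RT(6) = 338.371 + 188.907 × log₂ 6 = 338.371 + 188.907 × 2.5850 ≈ 826.689 ms.

826.7 ms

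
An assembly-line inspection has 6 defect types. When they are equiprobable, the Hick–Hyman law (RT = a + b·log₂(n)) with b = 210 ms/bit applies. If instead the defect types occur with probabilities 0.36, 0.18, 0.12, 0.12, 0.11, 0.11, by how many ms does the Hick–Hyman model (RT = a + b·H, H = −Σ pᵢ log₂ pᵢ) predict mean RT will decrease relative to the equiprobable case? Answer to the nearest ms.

37 ms

The RT saving is b·ΔH. Equiprobable H₀ = log₂(6) = 2.5850 bits; with the given probabilities H = 2.4106 bits.
b·(H₀ − H) = 210 × (2.5850 − 2.4106) = 36.61 ms.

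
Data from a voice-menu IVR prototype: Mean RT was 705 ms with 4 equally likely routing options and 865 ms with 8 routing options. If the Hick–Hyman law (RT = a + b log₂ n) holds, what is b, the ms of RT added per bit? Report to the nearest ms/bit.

The slope on a log₂ axis is (865 − 705) / (3 − 2) = 160 ms/bit.

160 ms/bit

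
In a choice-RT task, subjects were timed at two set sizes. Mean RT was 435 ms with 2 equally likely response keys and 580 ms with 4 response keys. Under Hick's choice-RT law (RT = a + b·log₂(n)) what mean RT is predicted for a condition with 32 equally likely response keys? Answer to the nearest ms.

1015 ms

RT is linear in log₂ n, so two points fix the line:
  b = (580 − 435) / (log₂ 4 − log₂ 2) = 145 / (2 − 1) = 145 ms/bit
  a = 435 − 145 × 1 = 290 ms
Then RT(32) = 290 + 145 × log₂ 32 = 290 + 145 × 5 ≈ 1015.000 ms.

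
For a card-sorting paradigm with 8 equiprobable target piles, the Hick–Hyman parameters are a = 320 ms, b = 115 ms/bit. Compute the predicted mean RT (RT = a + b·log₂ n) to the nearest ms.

665 ms

log₂(8) = 3 bits, so RT = 320 + 115 × 3 ≈ 665.000 ms.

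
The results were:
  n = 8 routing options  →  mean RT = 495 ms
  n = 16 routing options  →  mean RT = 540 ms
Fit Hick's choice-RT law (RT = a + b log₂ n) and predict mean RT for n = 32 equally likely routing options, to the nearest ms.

With log₂ n on the abscissa the relation is linear; from the two conditions:
  b = (540 − 495) / (log₂ 16 − log₂ 8) = 45 / (4 − 3) = 45 ms/bit
  a = 495 − 45 × 3 = 360 ms
Then RT(32) = 360 + 45 × log₂ 32 = 360 + 45 × 5 ≈ 585.000 ms.

585 ms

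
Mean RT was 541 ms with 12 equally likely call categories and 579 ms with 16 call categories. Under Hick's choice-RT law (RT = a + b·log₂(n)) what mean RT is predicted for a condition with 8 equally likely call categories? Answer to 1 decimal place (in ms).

487.4 ms

Fit slope and intercept:
  b = (579 − 541) / (log₂ 16 − log₂ 12) = 38 / (4 − 3.5850) = 91.558 ms/bit
  a = 541 − 91.558 × 3.5850 = 212.768 ms
Then RT(8) = 212.768 + 91.558 × log₂ 8 = 212.768 + 91.558 × 3 ≈ 487.442 ms.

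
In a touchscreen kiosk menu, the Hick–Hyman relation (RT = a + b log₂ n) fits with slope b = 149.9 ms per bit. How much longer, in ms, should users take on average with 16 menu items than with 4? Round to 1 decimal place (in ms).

Only the slope matters, since a is common to both: ΔRT = b·log₂(n₂/n₁).
log₂(16) − log₂(4) = log₂(16/4) = log₂(4) = 2.
ΔRT = 149.9 × 2.0000 = 299.800 ms.

299.8 ms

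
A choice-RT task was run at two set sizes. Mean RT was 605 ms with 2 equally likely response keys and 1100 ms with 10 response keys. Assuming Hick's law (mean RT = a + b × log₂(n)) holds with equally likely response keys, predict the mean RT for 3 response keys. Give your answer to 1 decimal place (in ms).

729.7 ms

Solve the two-equation system in a and b:
  b = (1100 − 605) / (log₂ 10 − log₂ 2) = 495 / (3.3219 − 1) = 213.185 ms/bit
  a = 605 − 213.185 × 1 = 391.815 ms
Then RT(3) = 391.815 + 213.185 × log₂ 3 = 391.815 + 213.185 × 1.5850 ≈ 729.705 ms.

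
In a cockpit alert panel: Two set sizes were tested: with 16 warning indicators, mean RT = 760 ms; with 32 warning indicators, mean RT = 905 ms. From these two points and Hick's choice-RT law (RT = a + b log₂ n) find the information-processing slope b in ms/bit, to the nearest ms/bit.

Slope: b = (905 − 760) / (log₂ 32 − log₂ 16) = 145/1.0000 = 145 ms/bit.

145 ms/bit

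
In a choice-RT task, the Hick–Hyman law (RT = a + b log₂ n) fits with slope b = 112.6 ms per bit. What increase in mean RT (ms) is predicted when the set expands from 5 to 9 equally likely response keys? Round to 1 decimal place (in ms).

95.5 ms

ΔRT = (a + b log₂ n₂) − (a + b log₂ n₁) = b·(log₂ n₂ − log₂ n₁).
log₂(9) − log₂(5) = 3.1699 − 2.3219 = 0.8480.
ΔRT = 112.6 × 0.8480 = 95.484 ms.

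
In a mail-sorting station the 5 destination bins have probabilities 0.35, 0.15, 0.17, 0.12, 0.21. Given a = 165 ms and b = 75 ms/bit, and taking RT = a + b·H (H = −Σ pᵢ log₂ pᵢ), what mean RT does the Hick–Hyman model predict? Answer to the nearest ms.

331 ms

H = 0.35·log₂(1/0.35) + 0.15·log₂(1/0.15) + 0.17·log₂(1/0.17) + 0.12·log₂(1/0.12) + 0.21·log₂(1/0.21) = 2.2151 bits.
RT = 165 + 75 × 2.2151 = 331.13 ms.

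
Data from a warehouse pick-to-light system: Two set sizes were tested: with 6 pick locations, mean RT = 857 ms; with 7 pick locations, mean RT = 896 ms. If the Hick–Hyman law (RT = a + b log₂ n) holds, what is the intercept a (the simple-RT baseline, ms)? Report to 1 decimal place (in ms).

403.7 ms

Slope: b = (896 − 857) / (log₂ 7 − log₂ 6) = 39/0.2224 = 175.366 ms/bit.
Intercept: a = 857 − 175.366·log₂(6) = 403.686 ms.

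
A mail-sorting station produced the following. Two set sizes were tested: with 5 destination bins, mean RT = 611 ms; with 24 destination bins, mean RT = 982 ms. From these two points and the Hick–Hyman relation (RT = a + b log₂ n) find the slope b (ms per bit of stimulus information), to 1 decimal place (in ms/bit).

b = (RT₂ − RT₁)/(log₂ n₂ − log₂ n₁) = (982 − 611)/(4.5850 − 2.3219) = 163.939 ms/bit.

163.9 ms/bit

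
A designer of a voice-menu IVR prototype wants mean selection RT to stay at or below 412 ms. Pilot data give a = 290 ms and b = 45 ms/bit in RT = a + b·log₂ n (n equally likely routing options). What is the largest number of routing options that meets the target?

6

Information budget: (412 − 290)/45 = 2.7111 bits, so n ≤ 2^2.7111 = 6.548 → at most 6.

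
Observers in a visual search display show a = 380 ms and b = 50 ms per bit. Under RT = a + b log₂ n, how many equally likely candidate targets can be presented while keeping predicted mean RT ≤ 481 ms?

50·log₂ n ≤ 481 − 380 = 101, giving log₂ n ≤ 2.0200 and n ≤ 4.056. The largest whole number is 4.

4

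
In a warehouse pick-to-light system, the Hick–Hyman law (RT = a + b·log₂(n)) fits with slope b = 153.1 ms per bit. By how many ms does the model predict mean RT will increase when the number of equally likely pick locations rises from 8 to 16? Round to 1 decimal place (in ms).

The intercept a cancels: ΔRT = b·(log₂ n₂ − log₂ n₁) = b·log₂(n₂/n₁).
log₂(16) − log₂(8) = log₂(16/8) = log₂(2) = 1.
ΔRT = 153.1 × 1.0000 = 153.100 ms.

153.1 ms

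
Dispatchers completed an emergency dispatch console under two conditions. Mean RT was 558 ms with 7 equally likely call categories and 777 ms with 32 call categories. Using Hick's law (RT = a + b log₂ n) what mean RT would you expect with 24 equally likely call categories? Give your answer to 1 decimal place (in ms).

735.5 ms

Fit slope and intercept:
  b = (777 − 558) / (log₂ 32 − log₂ 7) = 219 / (5 − 2.8074) = 99.879 ms/bit
  a = 558 − 99.879 × 2.8074 = 277.603 ms
Then RT(24) = 277.603 + 99.879 × log₂ 24 = 277.603 + 99.879 × 4.5850 ≈ 735.546 ms.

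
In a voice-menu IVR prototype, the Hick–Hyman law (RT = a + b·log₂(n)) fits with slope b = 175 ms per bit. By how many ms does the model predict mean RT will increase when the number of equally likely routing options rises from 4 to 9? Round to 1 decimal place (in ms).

The intercept a cancels: ΔRT = b·(log₂ n₂ − log₂ n₁) = b·log₂(n₂/n₁).
log₂(9) − log₂(4) = 3.1699 − 2 = 1.1699.
ΔRT = 175 × 1.1699 = 204.737 ms.

204.7 ms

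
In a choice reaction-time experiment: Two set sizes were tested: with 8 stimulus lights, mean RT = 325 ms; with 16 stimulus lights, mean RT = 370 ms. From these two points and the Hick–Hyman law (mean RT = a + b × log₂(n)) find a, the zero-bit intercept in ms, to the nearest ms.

190 ms

b = (RT₂ − RT₁)/(log₂ n₂ − log₂ n₁) = (370 − 325)/(4 − 3) = 45 ms/bit.
Intercept: a = 325 − 45·log₂(8) = 190.000 ms.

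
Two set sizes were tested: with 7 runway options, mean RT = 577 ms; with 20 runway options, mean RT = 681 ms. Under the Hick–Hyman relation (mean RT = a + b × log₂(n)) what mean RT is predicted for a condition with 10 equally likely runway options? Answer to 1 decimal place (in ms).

Fit slope and intercept:
  b = (681 − 577) / (log₂ 20 − log₂ 7) = 104 / (4.3219 − 2.8074) = 68.666 ms/bit
  a = 577 − 68.666 × 2.8074 = 384.230 ms
Then RT(10) = 384.230 + 68.666 × log₂ 10 = 384.230 + 68.666 × 3.3219 ≈ 612.334 ms.

612.3 ms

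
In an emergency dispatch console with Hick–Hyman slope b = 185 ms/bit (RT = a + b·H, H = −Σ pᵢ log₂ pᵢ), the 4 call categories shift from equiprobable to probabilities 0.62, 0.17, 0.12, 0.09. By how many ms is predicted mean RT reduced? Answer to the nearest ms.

85 ms

Equiprobable entropy H₀ = log₂ 4 = 2.0000 bits.
Skewed entropy H = −Σ pᵢ log₂ pᵢ = 1.5419 bits.
ΔRT = b·(H₀ − H) = 185 × 0.4581 = 84.75 ms.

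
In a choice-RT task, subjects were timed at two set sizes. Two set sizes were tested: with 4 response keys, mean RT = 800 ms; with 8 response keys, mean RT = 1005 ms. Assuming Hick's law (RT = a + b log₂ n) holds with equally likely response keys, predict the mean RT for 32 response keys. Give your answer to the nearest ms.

1415 ms

Fit slope and intercept:
  b = (1005 − 800) / (log₂ 8 − log₂ 4) = 205 / (3 − 2) = 205 ms/bit
  a = 800 − 205 × 2 = 390 ms
Then RT(32) = 390 + 205 × log₂ 32 = 390 + 205 × 5 ≈ 1415.000 ms.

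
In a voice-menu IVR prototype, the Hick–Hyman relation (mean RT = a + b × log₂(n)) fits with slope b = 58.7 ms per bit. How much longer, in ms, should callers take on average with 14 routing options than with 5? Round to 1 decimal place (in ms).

Only the slope matters, since a is common to both: ΔRT = b·log₂(n₂/n₁).
log₂(14) − log₂(5) = 3.8074 − 2.3219 = 1.4854.
ΔRT = 58.7 × 1.4854 = 87.195 ms.

87.2 ms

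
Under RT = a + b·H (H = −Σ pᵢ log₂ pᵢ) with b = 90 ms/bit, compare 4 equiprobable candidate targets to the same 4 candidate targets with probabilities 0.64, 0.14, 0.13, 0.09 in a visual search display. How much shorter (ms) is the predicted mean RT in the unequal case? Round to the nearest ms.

Equiprobable entropy H₀ = log₂ 4 = 2.0000 bits.
Skewed entropy H = −Σ pᵢ log₂ pᵢ = 1.5045 bits.
ΔRT = b·(H₀ − H) = 90 × 0.4955 = 44.60 ms.

45 ms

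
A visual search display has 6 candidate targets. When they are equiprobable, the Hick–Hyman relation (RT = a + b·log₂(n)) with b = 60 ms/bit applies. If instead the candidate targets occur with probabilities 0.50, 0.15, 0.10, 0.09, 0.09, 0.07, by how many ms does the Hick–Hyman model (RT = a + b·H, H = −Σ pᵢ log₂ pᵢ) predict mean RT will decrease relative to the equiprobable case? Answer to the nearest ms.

27 ms

Equiprobable entropy H₀ = log₂ 6 = 2.5850 bits.
Skewed entropy H = −Σ pᵢ log₂ pᵢ = 2.1366 bits.
ΔRT = b·(H₀ − H) = 60 × 0.4484 = 26.90 ms.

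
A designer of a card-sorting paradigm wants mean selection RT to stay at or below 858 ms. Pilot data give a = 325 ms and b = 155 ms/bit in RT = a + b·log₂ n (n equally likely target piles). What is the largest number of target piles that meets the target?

10

Set 325 + 155·log₂ n ≤ 858 → log₂ n ≤ (858 − 325)/155 = 3.4387.
So n ≤ 2^3.4387 = 10.843; the largest integer n is 10.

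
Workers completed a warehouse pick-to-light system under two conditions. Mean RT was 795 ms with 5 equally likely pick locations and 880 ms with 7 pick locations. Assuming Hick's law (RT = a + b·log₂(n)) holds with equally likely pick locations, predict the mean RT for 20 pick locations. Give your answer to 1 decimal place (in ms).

1145.2 ms

RT is linear in log₂ n, so two points fix the line:
  b = (880 − 795) / (log₂ 7 − log₂ 5) = 85 / (2.8074 − 2.3219) = 175.104 ms/bit
  a = 795 − 175.104 × 2.3219 = 388.422 ms
Then RT(20) = 388.422 + 175.104 × log₂ 20 = 388.422 + 175.104 × 4.3219 ≈ 1145.207 ms.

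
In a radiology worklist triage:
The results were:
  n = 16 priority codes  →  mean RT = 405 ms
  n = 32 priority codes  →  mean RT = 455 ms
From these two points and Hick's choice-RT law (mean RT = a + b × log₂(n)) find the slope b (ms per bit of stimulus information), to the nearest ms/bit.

50 ms/bit

The slope on a log₂ axis is (455 − 405) / (5 − 4) = 50 ms/bit.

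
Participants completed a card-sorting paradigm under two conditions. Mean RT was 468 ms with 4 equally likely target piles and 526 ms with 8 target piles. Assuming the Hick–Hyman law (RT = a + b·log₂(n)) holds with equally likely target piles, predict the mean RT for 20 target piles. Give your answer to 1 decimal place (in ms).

With log₂ n on the abscissa the relation is linear; from the two conditions:
  b = (526 − 468) / (log₂ 8 − log₂ 4) = 58 / (3 − 2) = 58.000 ms/bit
  a = 468 − 58.000 × 2 = 352.000 ms
Then RT(20) = 352.000 + 58.000 × log₂ 20 = 352.000 + 58.000 × 4.3219 ≈ 602.672 ms.

602.7 ms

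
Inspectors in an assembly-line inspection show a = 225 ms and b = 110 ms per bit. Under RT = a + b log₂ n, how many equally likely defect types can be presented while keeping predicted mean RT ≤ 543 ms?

7

Information budget: (543 − 225)/110 = 2.8909 bits, so n ≤ 2^2.8909 = 7.417 → at most 7.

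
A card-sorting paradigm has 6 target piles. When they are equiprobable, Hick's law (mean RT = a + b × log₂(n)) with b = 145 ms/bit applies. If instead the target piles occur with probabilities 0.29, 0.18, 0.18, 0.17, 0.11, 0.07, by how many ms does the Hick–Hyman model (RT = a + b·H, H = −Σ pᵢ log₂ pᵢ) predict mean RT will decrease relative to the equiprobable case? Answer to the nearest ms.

Equiprobable entropy H₀ = log₂ 6 = 2.5850 bits.
Skewed entropy H = −Σ pᵢ log₂ pᵢ = 2.4619 bits.
ΔRT = b·(H₀ − H) = 145 × 0.1230 = 17.84 ms.

18 ms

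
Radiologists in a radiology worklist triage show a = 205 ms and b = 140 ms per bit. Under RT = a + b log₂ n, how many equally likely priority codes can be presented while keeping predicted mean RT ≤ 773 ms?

140·log₂ n ≤ 773 − 205 = 568, giving log₂ n ≤ 4.0571 and n ≤ 16.646. The largest whole number is 16.

16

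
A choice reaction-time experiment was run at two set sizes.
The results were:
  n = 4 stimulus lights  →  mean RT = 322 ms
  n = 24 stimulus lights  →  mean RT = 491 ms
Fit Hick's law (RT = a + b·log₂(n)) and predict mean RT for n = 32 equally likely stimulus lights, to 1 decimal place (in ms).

518.1 ms

RT is linear in log₂ n, so two points fix the line:
  b = (491 − 322) / (log₂ 24 − log₂ 4) = 169 / (4.5850 − 2) = 65.378 ms/bit
  a = 322 − 65.378 × 2 = 191.244 ms
Then RT(32) = 191.244 + 65.378 × log₂ 32 = 191.244 + 65.378 × 5 ≈ 518.134 ms.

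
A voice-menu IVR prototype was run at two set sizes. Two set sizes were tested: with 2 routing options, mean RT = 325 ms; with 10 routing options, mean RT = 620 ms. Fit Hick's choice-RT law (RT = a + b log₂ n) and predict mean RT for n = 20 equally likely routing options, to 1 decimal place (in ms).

747.0 ms

With log₂ n on the abscissa the relation is linear; from the two conditions:
  b = (620 − 325) / (log₂ 10 − log₂ 2) = 295 / (3.3219 − 1) = 127.050 ms/bit
  a = 325 − 127.050 × 1 = 197.950 ms
Then RT(20) = 197.950 + 127.050 × log₂ 20 = 197.950 + 127.050 × 4.3219 ≈ 747.050 ms.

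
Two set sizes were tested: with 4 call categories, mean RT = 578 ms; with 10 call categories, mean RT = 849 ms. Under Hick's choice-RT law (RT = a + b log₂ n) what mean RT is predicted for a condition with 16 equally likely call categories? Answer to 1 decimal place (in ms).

RT is linear in log₂ n, so two points fix the line:
  b = (849 − 578) / (log₂ 10 − log₂ 4) = 271 / (3.3219 − 2) = 205.004 ms/bit
  a = 578 − 205.004 × 2 = 167.993 ms
Then RT(16) = 167.993 + 205.004 × log₂ 16 = 167.993 + 205.004 × 4 ≈ 988.007 ms.

988.0 ms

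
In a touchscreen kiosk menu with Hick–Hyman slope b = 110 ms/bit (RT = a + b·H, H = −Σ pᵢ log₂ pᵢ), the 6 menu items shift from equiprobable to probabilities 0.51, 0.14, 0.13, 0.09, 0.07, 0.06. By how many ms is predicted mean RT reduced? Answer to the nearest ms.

Equiprobable entropy H₀ = log₂ 6 = 2.5850 bits.
Skewed entropy H = −Σ pᵢ log₂ pᵢ = 2.0999 bits.
ΔRT = b·(H₀ − H) = 110 × 0.4850 = 53.35 ms.

53 ms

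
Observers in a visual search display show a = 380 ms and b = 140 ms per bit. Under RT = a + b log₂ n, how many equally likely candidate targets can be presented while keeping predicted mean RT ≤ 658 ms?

Set 380 + 140·log₂ n ≤ 658 → log₂ n ≤ (658 − 380)/140 = 1.9857.
So n ≤ 2^1.9857 = 3.961; the largest integer n is 3.

3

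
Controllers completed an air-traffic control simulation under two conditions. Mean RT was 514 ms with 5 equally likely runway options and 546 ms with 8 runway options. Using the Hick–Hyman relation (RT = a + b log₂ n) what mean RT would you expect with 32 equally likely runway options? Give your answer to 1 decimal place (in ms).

640.4 ms

Solve the two-equation system in a and b:
  b = (546 − 514) / (log₂ 8 − log₂ 5) = 32 / (3 − 2.3219) = 47.193 ms/bit
  a = 514 − 47.193 × 2.3219 = 404.422 ms
Then RT(32) = 404.422 + 47.193 × log₂ 32 = 404.422 + 47.193 × 5 ≈ 640.385 ms.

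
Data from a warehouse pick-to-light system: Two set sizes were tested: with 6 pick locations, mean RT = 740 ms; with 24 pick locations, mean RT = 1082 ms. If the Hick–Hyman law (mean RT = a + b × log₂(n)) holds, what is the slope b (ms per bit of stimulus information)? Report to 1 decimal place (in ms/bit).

Slope: b = (1082 − 740) / (log₂ 24 − log₂ 6) = 342/2.0000 = 171.000 ms/bit.

171.0 ms/bit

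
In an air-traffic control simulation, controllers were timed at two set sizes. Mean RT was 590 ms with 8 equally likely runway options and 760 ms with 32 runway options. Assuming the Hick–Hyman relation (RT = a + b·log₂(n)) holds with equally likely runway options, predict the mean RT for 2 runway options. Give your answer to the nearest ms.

420 ms

Solve the two-equation system in a and b:
  b = (760 − 590) / (log₂ 32 − log₂ 8) = 170 / (5 − 3) = 85 ms/bit
  a = 590 − 85 × 3 = 335 ms
Then RT(2) = 335 + 85 × log₂ 2 = 335 + 85 × 1 ≈ 420.000 ms.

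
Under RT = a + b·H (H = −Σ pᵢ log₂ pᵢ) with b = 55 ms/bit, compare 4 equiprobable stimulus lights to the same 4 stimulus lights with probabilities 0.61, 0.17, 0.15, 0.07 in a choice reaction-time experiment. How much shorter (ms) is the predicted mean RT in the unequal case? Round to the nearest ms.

25 ms

The RT saving is b·ΔH. Equiprobable H₀ = log₂(4) = 2.0000 bits; with the given probabilities H = 1.5487 bits.
b·(H₀ − H) = 55 × (2.0000 − 1.5487) = 24.82 ms.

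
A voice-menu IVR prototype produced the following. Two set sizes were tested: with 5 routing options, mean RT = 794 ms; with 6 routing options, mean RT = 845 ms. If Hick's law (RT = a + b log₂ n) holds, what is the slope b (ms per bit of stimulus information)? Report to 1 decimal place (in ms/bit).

b = (RT₂ − RT₁)/(log₂ n₂ − log₂ n₁) = (845 − 794)/(2.5850 − 2.3219) = 193.891 ms/bit.

193.9 ms/bit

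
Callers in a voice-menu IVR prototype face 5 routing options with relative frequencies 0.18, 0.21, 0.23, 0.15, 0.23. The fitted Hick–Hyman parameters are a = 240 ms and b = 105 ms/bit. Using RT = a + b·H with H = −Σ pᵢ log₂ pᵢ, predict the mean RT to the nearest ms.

482 ms

Entropy contributions −pᵢ log₂ pᵢ: 0.4453, 0.4728, 0.4877, 0.4105, 0.4877; sum H = 2.3040 bits.
RT = a + bH = 240 + 105·2.3040 = 481.92 ms.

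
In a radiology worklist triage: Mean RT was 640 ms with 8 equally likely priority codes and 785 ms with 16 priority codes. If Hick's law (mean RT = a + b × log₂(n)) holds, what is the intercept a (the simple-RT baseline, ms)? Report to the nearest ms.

Slope: b = (785 − 640) / (log₂ 16 − log₂ 8) = 145/1.0000 = 145 ms/bit.
Intercept: a = 640 − 145·log₂(8) = 205.000 ms.

205 ms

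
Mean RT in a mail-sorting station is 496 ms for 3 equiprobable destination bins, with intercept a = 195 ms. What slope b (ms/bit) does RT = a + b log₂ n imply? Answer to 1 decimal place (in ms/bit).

189.9 ms/bit

log₂(3) = 1.5850 bits.
b = (RT − a)/log₂ n = (496 − 195) / 1.5850 = 189.910 ms/bit.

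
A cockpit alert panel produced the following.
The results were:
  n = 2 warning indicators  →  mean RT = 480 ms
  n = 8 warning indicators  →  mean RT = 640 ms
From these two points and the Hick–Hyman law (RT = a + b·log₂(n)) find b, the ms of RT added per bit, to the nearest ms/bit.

80 ms/bit

Slope: b = (640 − 480) / (log₂ 8 − log₂ 2) = 160/2.0000 = 80 ms/bit.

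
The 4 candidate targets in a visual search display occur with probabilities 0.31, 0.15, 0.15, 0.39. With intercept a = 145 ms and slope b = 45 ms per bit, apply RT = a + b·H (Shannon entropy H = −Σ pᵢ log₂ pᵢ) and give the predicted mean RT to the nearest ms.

Entropy contributions −pᵢ log₂ pᵢ: 0.5238, 0.4105, 0.4105, 0.5298; sum H = 1.8747 bits.
RT = a + bH = 145 + 45·1.8747 = 229.36 ms.

229 ms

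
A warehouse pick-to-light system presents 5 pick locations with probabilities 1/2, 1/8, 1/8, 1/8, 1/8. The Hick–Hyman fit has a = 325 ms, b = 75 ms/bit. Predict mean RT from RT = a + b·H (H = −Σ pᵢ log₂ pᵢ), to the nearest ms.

Each term −pᵢ log₂ pᵢ: 0.5·1 + 0.125·3 + 0.125·3 + 0.125·3 + 0.125·3; summed, H = 2.000 bits.
Mean RT = a + bH = 325 + 75·2.000 = 475.00 ms.

475 ms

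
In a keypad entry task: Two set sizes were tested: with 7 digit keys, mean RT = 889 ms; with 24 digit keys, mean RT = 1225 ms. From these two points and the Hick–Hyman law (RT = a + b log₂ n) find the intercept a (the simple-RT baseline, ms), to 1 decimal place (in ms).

358.4 ms

b = (RT₂ − RT₁)/(log₂ n₂ − log₂ n₁) = (1225 − 889)/(4.5850 − 2.8074) = 189.018 ms/bit.
a = RT₁ − b·log₂ n₁ = 889 − 189.018 × 2.8074 = 358.359 ms.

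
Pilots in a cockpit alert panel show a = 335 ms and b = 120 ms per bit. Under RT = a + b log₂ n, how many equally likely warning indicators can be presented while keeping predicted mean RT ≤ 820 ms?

120·log₂ n ≤ 820 − 335 = 485, giving log₂ n ≤ 4.0417 and n ≤ 16.469. The largest whole number is 16.

16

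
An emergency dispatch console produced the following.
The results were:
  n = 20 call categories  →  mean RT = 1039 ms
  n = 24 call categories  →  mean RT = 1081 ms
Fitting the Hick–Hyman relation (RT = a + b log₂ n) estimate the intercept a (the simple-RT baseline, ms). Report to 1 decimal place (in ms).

The slope on a log₂ axis is (1081 − 1039) / (4.5850 − 4.3219) = 159.675 ms/bit.
Intercept: a = 1039 − 159.675·log₂(20) = 348.896 ms.

348.9 ms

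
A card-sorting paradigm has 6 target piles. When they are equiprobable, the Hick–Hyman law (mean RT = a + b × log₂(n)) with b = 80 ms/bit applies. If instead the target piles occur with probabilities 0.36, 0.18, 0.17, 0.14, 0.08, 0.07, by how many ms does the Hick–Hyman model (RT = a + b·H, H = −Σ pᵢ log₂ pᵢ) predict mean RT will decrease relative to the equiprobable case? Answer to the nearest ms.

17 ms

Equiprobable entropy H₀ = log₂ 6 = 2.5850 bits.
Skewed entropy H = −Σ pᵢ log₂ pᵢ = 2.3677 bits.
ΔRT = b·(H₀ − H) = 80 × 0.2173 = 17.38 ms.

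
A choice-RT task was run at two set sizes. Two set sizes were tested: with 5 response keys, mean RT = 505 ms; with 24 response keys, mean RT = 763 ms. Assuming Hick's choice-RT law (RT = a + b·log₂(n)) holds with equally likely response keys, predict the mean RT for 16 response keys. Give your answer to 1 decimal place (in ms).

696.3 ms

Solve the two-equation system in a and b:
  b = (763 − 505) / (log₂ 24 − log₂ 5) = 258 / (4.5850 − 2.3219) = 114.006 ms/bit
  a = 505 − 114.006 × 2.3219 = 240.286 ms
Then RT(16) = 240.286 + 114.006 × log₂ 16 = 240.286 + 114.006 × 4 ≈ 696.311 ms.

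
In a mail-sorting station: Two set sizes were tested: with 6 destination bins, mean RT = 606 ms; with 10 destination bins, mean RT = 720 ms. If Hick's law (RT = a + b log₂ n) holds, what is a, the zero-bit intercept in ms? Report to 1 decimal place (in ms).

Slope: b = (720 − 606) / (log₂ 10 − log₂ 6) = 114/0.7370 = 154.688 ms/bit.
a = RT₁ − b·log₂ n₁ = 606 − 154.688 × 2.5850 = 206.136 ms.

206.1 ms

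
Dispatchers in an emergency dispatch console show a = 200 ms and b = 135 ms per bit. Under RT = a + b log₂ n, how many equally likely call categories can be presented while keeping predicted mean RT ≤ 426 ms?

3

Set 200 + 135·log₂ n ≤ 426 → log₂ n ≤ (426 − 200)/135 = 1.6741.
So n ≤ 2^1.6741 = 3.191; the largest integer n is 3.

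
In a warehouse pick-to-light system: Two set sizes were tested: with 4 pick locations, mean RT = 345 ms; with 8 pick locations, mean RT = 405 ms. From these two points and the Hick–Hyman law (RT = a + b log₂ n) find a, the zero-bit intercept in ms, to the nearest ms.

Slope: b = (405 − 345) / (log₂ 8 − log₂ 4) = 60/1.0000 = 60 ms/bit.
a = RT₁ − b·log₂ n₁ = 345 − 60 × 2 = 225.000 ms.

225 ms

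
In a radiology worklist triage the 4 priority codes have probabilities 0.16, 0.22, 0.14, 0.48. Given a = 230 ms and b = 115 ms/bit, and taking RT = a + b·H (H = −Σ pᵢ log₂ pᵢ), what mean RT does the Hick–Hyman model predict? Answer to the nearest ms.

438 ms

Entropy contributions −pᵢ log₂ pᵢ: 0.4230, 0.4806, 0.3971, 0.5083; sum H = 1.8090 bits.
RT = a + bH = 230 + 115·1.8090 = 438.03 ms.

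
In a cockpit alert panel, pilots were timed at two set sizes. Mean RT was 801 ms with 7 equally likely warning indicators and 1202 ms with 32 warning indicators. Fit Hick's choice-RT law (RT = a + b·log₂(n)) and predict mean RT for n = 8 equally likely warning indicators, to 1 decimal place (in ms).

RT is linear in log₂ n, so two points fix the line:
  b = (1202 − 801) / (log₂ 32 − log₂ 7) = 401 / (5 − 2.8074) = 182.884 ms/bit
  a = 801 − 182.884 × 2.8074 = 287.579 ms
Then RT(8) = 287.579 + 182.884 × log₂ 8 = 287.579 + 182.884 × 3 ≈ 836.232 ms.

836.2 ms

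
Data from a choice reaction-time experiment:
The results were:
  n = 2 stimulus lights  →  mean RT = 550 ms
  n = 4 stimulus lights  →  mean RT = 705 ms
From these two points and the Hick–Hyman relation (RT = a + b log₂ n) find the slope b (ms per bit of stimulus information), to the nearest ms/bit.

The slope on a log₂ axis is (705 − 550) / (2 − 1) = 155 ms/bit.

155 ms/bit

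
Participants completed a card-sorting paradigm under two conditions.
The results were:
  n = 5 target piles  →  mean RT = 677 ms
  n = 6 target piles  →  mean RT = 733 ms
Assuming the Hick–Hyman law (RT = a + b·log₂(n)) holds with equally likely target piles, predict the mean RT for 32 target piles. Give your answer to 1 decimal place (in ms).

1247.2 ms

Fit slope and intercept:
  b = (733 − 677) / (log₂ 6 − log₂ 5) = 56 / (2.5850 − 2.3219) = 212.900 ms/bit
  a = 677 − 212.900 × 2.3219 = 182.662 ms
Then RT(32) = 182.662 + 212.900 × log₂ 32 = 182.662 + 212.900 × 5 ≈ 1247.161 ms.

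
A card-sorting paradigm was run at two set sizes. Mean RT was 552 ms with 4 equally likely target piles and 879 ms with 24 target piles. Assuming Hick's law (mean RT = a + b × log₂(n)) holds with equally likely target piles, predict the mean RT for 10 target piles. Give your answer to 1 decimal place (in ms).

719.2 ms

With log₂ n on the abscissa the relation is linear; from the two conditions:
  b = (879 − 552) / (log₂ 24 − log₂ 4) = 327 / (4.5850 − 2) = 126.501 ms/bit
  a = 552 − 126.501 × 2 = 298.998 ms
Then RT(10) = 298.998 + 126.501 × log₂ 10 = 298.998 + 126.501 × 3.3219 ≈ 719.225 ms.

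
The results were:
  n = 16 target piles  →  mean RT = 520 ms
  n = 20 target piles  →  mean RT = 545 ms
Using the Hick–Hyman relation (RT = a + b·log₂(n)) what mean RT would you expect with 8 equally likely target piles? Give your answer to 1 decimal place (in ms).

442.3 ms

Solve the two-equation system in a and b:
  b = (545 − 520) / (log₂ 20 − log₂ 16) = 25 / (4.3219 − 4) = 77.657 ms/bit
  a = 520 − 77.657 × 4 = 209.372 ms
Then RT(8) = 209.372 + 77.657 × log₂ 8 = 209.372 + 77.657 × 3 ≈ 442.343 ms.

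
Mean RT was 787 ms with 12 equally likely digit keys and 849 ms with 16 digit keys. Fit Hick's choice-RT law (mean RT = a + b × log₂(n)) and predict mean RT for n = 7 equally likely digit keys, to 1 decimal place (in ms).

With log₂ n on the abscissa the relation is linear; from the two conditions:
  b = (849 − 787) / (log₂ 16 − log₂ 12) = 62 / (4 − 3.5850) = 149.384 ms/bit
  a = 787 − 149.384 × 3.5850 = 251.464 ms
Then RT(7) = 251.464 + 149.384 × log₂ 7 = 251.464 + 149.384 × 2.8074 ≈ 670.838 ms.

670.8 ms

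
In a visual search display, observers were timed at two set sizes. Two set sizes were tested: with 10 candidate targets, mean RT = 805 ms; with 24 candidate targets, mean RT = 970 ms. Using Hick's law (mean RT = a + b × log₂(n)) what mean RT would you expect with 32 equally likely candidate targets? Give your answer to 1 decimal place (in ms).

Solve the two-equation system in a and b:
  b = (970 − 805) / (log₂ 24 − log₂ 10) = 165 / (4.5850 − 3.3219) = 130.638 ms/bit
  a = 805 − 130.638 × 3.3219 = 371.031 ms
Then RT(32) = 371.031 + 130.638 × log₂ 32 = 371.031 + 130.638 × 5 ≈ 1024.220 ms.

1024.2 ms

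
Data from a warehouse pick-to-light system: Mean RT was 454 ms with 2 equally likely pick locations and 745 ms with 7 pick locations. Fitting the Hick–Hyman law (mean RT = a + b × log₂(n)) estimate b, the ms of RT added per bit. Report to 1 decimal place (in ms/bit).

161.0 ms/bit

The slope on a log₂ axis is (745 − 454) / (2.8074 − 1) = 161.009 ms/bit.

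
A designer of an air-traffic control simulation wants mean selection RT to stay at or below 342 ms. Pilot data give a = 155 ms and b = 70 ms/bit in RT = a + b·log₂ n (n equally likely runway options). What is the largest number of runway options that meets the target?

Set 155 + 70·log₂ n ≤ 342 → log₂ n ≤ (342 − 155)/70 = 2.6714.
So n ≤ 2^2.6714 = 6.371; the largest integer n is 6.

6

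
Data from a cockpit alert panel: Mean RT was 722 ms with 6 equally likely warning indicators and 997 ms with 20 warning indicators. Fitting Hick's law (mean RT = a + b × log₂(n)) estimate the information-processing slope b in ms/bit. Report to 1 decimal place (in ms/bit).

158.3 ms/bit

The slope on a log₂ axis is (997 − 722) / (4.3219 − 2.5850) = 158.322 ms/bit.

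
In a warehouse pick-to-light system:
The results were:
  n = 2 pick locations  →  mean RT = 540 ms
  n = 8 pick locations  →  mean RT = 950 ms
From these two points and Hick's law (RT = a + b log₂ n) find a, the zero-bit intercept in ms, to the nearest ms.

335 ms

b = (RT₂ − RT₁)/(log₂ n₂ − log₂ n₁) = (950 − 540)/(3 − 1) = 205 ms/bit.
Intercept: a = 540 − 205·log₂(2) = 335.000 ms.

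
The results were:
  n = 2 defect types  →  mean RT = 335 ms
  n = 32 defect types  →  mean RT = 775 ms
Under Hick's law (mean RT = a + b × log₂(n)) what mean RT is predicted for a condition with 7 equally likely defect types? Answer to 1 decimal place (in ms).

533.8 ms

Solve the two-equation system in a and b:
  b = (775 − 335) / (log₂ 32 − log₂ 2) = 440 / (5 − 1) = 110.000 ms/bit
  a = 335 − 110.000 × 1 = 225.000 ms
Then RT(7) = 225.000 + 110.000 × log₂ 7 = 225.000 + 110.000 × 2.8074 ≈ 533.809 ms.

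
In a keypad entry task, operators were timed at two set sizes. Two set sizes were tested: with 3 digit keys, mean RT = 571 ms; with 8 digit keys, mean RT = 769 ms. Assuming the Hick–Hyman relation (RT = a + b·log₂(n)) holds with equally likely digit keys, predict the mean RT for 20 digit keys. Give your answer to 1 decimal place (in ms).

954.0 ms

Fit slope and intercept:
  b = (769 − 571) / (log₂ 8 − log₂ 3) = 198 / (3 − 1.5850) = 139.926 ms/bit
  a = 571 − 139.926 × 1.5850 = 349.223 ms
Then RT(20) = 349.223 + 139.926 × log₂ 20 = 349.223 + 139.926 × 4.3219 ≈ 953.972 ms.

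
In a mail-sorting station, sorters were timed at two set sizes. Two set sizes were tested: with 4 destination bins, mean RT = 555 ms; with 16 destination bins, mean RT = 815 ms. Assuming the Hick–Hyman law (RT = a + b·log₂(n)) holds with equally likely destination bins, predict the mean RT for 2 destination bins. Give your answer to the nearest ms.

Solve the two-equation system in a and b:
  b = (815 − 555) / (log₂ 16 − log₂ 4) = 260 / (4 − 2) = 130 ms/bit
  a = 555 − 130 × 2 = 295 ms
Then RT(2) = 295 + 130 × log₂ 2 = 295 + 130 × 1 ≈ 425.000 ms.

425 ms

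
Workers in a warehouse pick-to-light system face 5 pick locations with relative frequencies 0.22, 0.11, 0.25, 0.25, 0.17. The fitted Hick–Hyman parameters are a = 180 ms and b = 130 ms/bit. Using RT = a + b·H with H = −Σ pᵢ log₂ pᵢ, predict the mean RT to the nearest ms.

Entropy contributions −pᵢ log₂ pᵢ: 0.4806, 0.3503, 0.5000, 0.5000, 0.4346; sum H = 2.2654 bits.
RT = a + bH = 180 + 130·2.2654 = 474.51 ms.

475 ms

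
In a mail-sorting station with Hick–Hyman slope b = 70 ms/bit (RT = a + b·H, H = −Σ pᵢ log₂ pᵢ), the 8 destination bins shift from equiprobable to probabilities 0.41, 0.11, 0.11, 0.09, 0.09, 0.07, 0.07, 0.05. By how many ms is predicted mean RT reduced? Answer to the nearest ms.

28 ms

Equiprobable entropy H₀ = log₂ 8 = 3.0000 bits.
Skewed entropy H = −Σ pᵢ log₂ pᵢ = 2.6065 bits.
ΔRT = b·(H₀ − H) = 70 × 0.3935 = 27.55 ms.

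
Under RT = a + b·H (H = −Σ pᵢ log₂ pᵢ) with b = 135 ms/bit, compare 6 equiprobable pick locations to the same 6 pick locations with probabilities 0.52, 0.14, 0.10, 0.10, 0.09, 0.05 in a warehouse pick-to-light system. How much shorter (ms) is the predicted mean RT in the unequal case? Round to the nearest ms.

68 ms

Equiprobable entropy H₀ = log₂ 6 = 2.5850 bits.
Skewed entropy H = −Σ pᵢ log₂ pᵢ = 2.0808 bits.
ΔRT = b·(H₀ − H) = 135 × 0.5041 = 68.06 ms.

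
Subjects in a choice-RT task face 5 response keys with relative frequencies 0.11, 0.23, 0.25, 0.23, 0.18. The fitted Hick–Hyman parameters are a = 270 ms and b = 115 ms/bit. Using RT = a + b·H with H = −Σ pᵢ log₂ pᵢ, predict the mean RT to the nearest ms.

531 ms

Entropy contributions −pᵢ log₂ pᵢ: 0.3503, 0.4877, 0.5000, 0.4877, 0.4453; sum H = 2.2709 bits.
RT = a + bH = 270 + 115·2.2709 = 531.16 ms.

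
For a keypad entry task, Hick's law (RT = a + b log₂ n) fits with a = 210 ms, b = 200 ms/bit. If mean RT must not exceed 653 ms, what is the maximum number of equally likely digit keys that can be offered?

Set 210 + 200·log₂ n ≤ 653 → log₂ n ≤ (653 − 210)/200 = 2.2150.
So n ≤ 2^2.2150 = 4.643; the largest integer n is 4.

4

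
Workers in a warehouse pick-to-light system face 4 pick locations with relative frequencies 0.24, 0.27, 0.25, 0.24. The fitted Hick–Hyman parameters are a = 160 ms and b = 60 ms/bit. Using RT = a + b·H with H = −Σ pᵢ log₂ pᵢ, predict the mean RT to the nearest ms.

Entropy contributions −pᵢ log₂ pᵢ: 0.4941, 0.5100, 0.5000, 0.4941; sum H = 1.9983 bits.
RT = a + bH = 160 + 60·1.9983 = 279.90 ms.

280 ms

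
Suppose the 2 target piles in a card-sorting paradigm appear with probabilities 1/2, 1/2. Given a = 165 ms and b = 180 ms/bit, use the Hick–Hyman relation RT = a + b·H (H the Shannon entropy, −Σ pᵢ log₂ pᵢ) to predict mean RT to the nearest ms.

Each term −pᵢ log₂ pᵢ: 0.5·1 + 0.5·1; summed, H = 1.000 bits.
Mean RT = a + bH = 165 + 180·1.000 = 345.00 ms.

345 ms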